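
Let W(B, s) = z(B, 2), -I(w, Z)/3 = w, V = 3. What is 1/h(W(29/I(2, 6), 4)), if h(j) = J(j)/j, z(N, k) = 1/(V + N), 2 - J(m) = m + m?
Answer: -3/17 ≈ -0.17647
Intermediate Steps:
I(w, Z) = -3*w
J(m) = 2 - 2*m (J(m) = 2 - (m + m) = 2 - 2*m)
z(N, k) = 1/(3 + N)
W(B, s) = 1/(3 + B)
h(j) = (2 - 2*j)/j
1/h(W(29/I(2, 6), 4)) = 1/(-2 + 2/(1/(3 + 29/((-3*2))))) = 1/(-2 + 2/(1/(3 + 29/(-6)))) = 1/(-2 + 2/(1/(3 + 29*(-⅙)))) = 1/(-2 + 2/(1/(3 - 29/6))) = 1/(-2 + 2/(1/(-11/6))) = 1/(-2 + 2/(-6/11)) = 1/(-2 + 2*(-11/6)) = 1/(-2 - 11/3) = 1/(-17/3) = -3/17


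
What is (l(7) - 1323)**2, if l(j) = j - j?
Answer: 1750329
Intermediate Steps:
l(j) = 0
(l(7) - 1323)**2 = (0 - 1323)**2 = (-1323)**2 = 1750329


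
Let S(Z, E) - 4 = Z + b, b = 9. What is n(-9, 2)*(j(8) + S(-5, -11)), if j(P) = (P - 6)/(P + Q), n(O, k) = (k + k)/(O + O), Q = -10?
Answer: -14/9 ≈ -1.5556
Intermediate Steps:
n(O, k) = k/O (n(O, k) = (2*k)/((2*O)) = (2*k)*(1/(2*O)) = k/O)
S(Z, E) = 13 + Z (S(Z, E) = 4 + (Z + 9) = 4 + (9 + Z) = 13 + Z)
j(P) = (-6 + P)/(-10 + P) (j(P) = (P - 6)/(P - 10) = (-6 + P)/(-10 + P))
n(-9, 2)*(j(8) + S(-5, -11)) = (2/(-9))*((-6 + 8)/(-10 + 8) + (13 - 5)) = (2*(-1/9))*(2/(-2) + 8) = -2*(-1/2*2 + 8)/9 = -2*(-1 + 8)/9 = -2/9*7 = -14/9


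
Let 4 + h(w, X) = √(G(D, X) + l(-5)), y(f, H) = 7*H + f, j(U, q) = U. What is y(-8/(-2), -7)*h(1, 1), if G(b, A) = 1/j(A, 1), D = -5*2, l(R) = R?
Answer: 180 - 90*I ≈ 180.0 - 90.0*I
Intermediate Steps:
D = -10
y(f, H) = f + 7*H
G(b, A) = 1/A
h(w, X) = -4 + √(-5 + 1/X) (h(w, X) = -4 + √(1/X - 5) = -4 + √(-5 + 1/X))
y(-8/(-2), -7)*h(1, 1) = (-8/(-2) + 7*(-7))*(-4 + √(-5 + 1/1)) = (-8*(-½) - 49)*(-4 + √(-5 + 1)) = (4 - 49)*(-4 + √(-4)) = -45*(-4 + 2*I) = 180 - 90*I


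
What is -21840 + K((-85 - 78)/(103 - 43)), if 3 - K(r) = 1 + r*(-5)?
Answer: -262219/12 ≈ -21852.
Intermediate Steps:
K(r) = 2 + 5*r (K(r) = 3 - (1 + r*(-5)) = 3 - (1 - 5*r) = 3 + (-1 + 5*r) = 2 + 5*r)
-21840 + K((-85 - 78)/(103 - 43)) = -21840 + (2 + 5*((-85 - 78)/(103 - 43))) = -21840 + (2 + 5*(-163/60)) = -21840 + (2 - 163/12) = -21840 - 139/12 = -262219/12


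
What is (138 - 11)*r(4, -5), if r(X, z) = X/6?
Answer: 254/3 ≈ 84.667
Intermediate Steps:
r(X, z) = X/6 (r(X, z) = X*(⅙) = X/6)
(138 - 11)*r(4, -5) = (138 - 11)*((⅙)*4) = 127*(⅔) = 254/3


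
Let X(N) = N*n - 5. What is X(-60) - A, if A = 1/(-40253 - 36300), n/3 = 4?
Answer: -55500924/76553 ≈ -725.00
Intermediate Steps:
n = 12 (n = 3*4 = 12)
A = -1/76553 (A = 1/(-76553) = -1/76553 ≈ -1.3063e-5)
X(N) = -5 + 12*N (X(N) = N*12 - 5 = 12*N - 5 = -5 + 12*N)
X(-60) - A = (-5 + 12*(-60)) - 1*(-1/76553) = (-5 - 720) + 1/76553 = -725 + 1/76553 = -55500924/76553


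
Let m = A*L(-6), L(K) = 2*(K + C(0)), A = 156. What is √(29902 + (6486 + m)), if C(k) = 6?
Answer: 2*√9097 ≈ 190.76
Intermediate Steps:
L(K) = 12 + 2*K (L(K) = 2*(K + 6) = 2*(6 + K) = 12 + 2*K)
m = 0 (m = 156*(12 + 2*(-6)) = 156*(12 - 12) = 156*0 = 0)
√(29902 + (6486 + m)) = √(29902 + (6486 + 0)) = √(29902 + 6486) = √36388 = 2*√9097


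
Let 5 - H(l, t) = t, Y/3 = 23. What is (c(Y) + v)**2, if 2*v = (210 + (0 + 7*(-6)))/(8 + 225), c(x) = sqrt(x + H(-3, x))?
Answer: 278501/54289 + 168*sqrt(5)/233 ≈ 6.7422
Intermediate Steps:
Y = 69 (Y = 3*23 = 69)
H(l, t) = 5 - t
c(x) = sqrt(5) (c(x) = sqrt(x + (5 - x)) = sqrt(5))
v = 84/233 (v = ((210 + (0 + 7*(-6)))/(8 + 225))/2 = ((210 + (0 - 42))/233)/2 = ((210 - 42)*(1/233))/2 = (168*(1/233))/2 = (1/2)*(168/233) = 84/233 ≈ 0.36052)
(c(Y) + v)**2 = (sqrt(5) + 84/233)**2 = (84/233 + sqrt(5))**2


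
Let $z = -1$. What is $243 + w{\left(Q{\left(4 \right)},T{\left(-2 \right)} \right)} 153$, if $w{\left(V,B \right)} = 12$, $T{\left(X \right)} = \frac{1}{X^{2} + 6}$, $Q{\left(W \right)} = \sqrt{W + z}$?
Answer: $2079$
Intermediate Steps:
$Q{\left(W \right)} = \sqrt{-1 + W}$ ($Q{\left(W \right)} = \sqrt{W - 1} = \sqrt{-1 + W}$)
$T{\left(X \right)} = \frac{1}{6 + X^{2}}$
$243 + w{\left(Q{\left(4 \right)},T{\left(-2 \right)} \right)} 153 = 243 + 12 \cdot 153 = 243 + 1836 = 2079$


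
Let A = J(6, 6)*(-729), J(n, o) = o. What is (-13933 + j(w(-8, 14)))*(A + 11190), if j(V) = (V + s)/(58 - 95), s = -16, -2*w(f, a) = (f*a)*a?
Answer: -3519025824/37 ≈ -9.5109e+7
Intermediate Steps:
w(f, a) = -f*a²/2 (w(f, a) = -f*a*a/2 = -a*f*a/2 = -f*a²/2)
A = -4374 (A = 6*(-729) = -4374)
j(V) = 16/37 - V/37 (j(V) = (V - 16)/(58 - 95) = (-16 + V)/(-37) = (-16 + V)*(-1/37) = 16/37 - V/37)
(-13933 + j(w(-8, 14)))*(A + 11190) = (-13933 + (16/37 - (-1)*(-8)*14²/74))*(-4374 + 11190) = (-13933 + (16/37 - (-1)*(-8)*196/74))*6816 = (-13933 + (16/37 - 1/37*784))*6816 = (-13933 + (16/37 - 784/37))*6816 = (-13933 - 768/37)*6816 = -516289/37*6816 = -3519025824/37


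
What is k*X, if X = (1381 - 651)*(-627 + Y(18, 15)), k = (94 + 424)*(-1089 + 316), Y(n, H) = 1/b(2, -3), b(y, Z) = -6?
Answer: 549966626930/3 ≈ 1.8332e+11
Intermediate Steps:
Y(n, H) = -⅙ (Y(n, H) = 1/(-6) = -⅙)
k = -400414 (k = 518*(-773) = -400414)
X = -1373495/3 (X = (1381 - 651)*(-627 - ⅙) = 730*(-3763/6) = -1373495/3 ≈ -4.5783e+5)
k*X = -400414*(-1373495/3) = 549966626930/3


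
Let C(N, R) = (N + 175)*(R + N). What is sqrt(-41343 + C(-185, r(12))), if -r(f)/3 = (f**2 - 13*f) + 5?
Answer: I*sqrt(39703) ≈ 199.26*I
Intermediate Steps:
r(f) = -15 - 3*f**2 + 39*f (r(f) = -3*((f**2 - 13*f) + 5) = -3*(5 + f**2 - 13*f) = -15 - 3*f**2 + 39*f)
C(N, R) = (175 + N)*(N + R)
sqrt(-41343 + C(-185, r(12))) = sqrt(-41343 + ((-185)**2 + 175*(-185) + 175*(-15 - 3*12**2 + 39*12) - 185*(-15 - 3*12**2 + 39*12))) = sqrt(-41343 + (34225 - 32375 + 175*(-15 - 3*144 + 468) - 185*(-15 - 3*144 + 468))) = sqrt(-41343 + (34225 - 32375 + 175*(-15 - 432 + 468) - 185*(-15 - 432 + 468))) = sqrt(-41343 + (34225 - 32375 + 175*21 - 185*21)) = sqrt(-41343 + (34225 - 32375 + 3675 - 3885)) = sqrt(-41343 + 1640) = sqrt(-39703) = I*sqrt(39703)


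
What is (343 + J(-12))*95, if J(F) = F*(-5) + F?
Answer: 37145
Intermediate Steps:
J(F) = -4*F (J(F) = -5*F + F = -4*F)
(343 + J(-12))*95 = (343 - 4*(-12))*95 = (343 + 48)*95 = 391*95 = 37145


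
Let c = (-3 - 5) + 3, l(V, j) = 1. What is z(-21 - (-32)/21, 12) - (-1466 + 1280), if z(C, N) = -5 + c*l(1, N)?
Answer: 176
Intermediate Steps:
c = -5 (c = -8 + 3 = -5)
z(C, N) = -10 (z(C, N) = -5 - 5*1 = -5 - 5 = -10)
z(-21 - (-32)/21, 12) - (-1466 + 1280) = -10 - (-1466 + 1280) = -10 - 1*(-186) = -10 + 186 = 176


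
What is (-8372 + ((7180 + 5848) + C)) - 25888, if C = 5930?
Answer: -15302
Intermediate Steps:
(-8372 + ((7180 + 5848) + C)) - 25888 = (-8372 + ((7180 + 5848) + 5930)) - 25888 = (-8372 + (13028 + 5930)) - 25888 = (-8372 + 18958) - 25888 = 10586 - 25888 = -15302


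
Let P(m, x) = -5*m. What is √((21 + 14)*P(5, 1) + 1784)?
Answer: 3*√101 ≈ 30.150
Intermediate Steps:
√((21 + 14)*P(5, 1) + 1784) = √((21 + 14)*(-5*5) + 1784) = √(35*(-25) + 1784) = √(-875 + 1784) = √909 = 3*√101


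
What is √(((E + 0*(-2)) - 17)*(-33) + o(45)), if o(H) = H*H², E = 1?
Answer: √91653 ≈ 302.74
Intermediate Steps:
o(H) = H³
√(((E + 0*(-2)) - 17)*(-33) + o(45)) = √(((1 + 0*(-2)) - 17)*(-33) + 45³) = √(((1 + 0) - 17)*(-33) + 91125) = √((1 - 17)*(-33) + 91125) = √(-16*(-33) + 91125) = √(528 + 91125) = √91653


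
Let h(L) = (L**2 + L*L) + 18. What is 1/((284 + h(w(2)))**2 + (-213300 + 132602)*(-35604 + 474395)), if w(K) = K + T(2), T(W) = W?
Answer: -1/35409444562 ≈ -2.8241e-11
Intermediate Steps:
w(K) = 2 + K (w(K) = K + 2 = 2 + K)
h(L) = 18 + 2*L**2 (h(L) = (L**2 + L**2) + 18 = 2*L**2 + 18 = 18 + 2*L**2)
1/((284 + h(w(2)))**2 + (-213300 + 132602)*(-35604 + 474395)) = 1/((284 + (18 + 2*(2 + 2)**2))**2 + (-213300 + 132602)*(-35604 + 474395)) = 1/((284 + (18 + 2*4**2))**2 - 80698*438791) = 1/((284 + (18 + 2*16))**2 - 35409556118) = 1/((284 + (18 + 32))**2 - 35409556118) = 1/((284 + 50)**2 - 35409556118) = 1/(334**2 - 35409556118) = 1/(111556 - 35409556118) = 1/(-35409444562) = -1/35409444562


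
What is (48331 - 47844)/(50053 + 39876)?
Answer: 487/89929 ≈ 0.0054154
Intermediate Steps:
(48331 - 47844)/(50053 + 39876) = 487/89929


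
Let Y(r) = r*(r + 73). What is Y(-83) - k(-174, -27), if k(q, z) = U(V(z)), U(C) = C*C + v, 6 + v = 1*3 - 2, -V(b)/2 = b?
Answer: -2081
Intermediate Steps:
V(b) = -2*b
Y(r) = r*(73 + r)
v = -5 (v = -6 + (1*3 - 2) = -6 + (3 - 2) = -6 + 1 = -5)
U(C) = -5 + C² (U(C) = C*C - 5 = C² - 5 = -5 + C²)
k(q, z) = -5 + 4*z² (k(q, z) = -5 + (-2*z)² = -5 + 4*z²)
Y(-83) - k(-174, -27) = -83*(73 - 83) - (-5 + 4*(-27)²) = -83*(-10) - (-5 + 4*729) = 830 - (-5 + 2916) = 830 - 1*2911 = 830 - 2911 = -2081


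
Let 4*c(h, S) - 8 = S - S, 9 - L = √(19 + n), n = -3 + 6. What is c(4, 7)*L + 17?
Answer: 35 - 2*√22 ≈ 25.619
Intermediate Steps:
n = 3
L = 9 - √22 (L = 9 - √(19 + 3) = 9 - √22 ≈ 4.3096)
c(h, S) = 2 (c(h, S) = 2 + (S - S)/4 = 2 + (¼)*0 = 2 + 0 = 2)
c(4, 7)*L + 17 = 2*(9 - √22) + 17 = (18 - 2*√22) + 17 = 35 - 2*√22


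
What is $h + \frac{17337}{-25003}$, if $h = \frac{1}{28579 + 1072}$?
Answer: $- \frac{514034384}{741363953} \approx -0.69336$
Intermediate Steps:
$h = \frac{1}{29651} \approx 3.3726 \cdot 10^{-5}$
$h + \frac{17337}{-25003} = \frac{1}{29651} + \frac{17337}{-25003} = \frac{1}{29651} + 17337 \left(- \frac{1}{25003}\right) = \frac{1}{29651} - \frac{17337}{25003} = - \frac{514034384}{741363953}$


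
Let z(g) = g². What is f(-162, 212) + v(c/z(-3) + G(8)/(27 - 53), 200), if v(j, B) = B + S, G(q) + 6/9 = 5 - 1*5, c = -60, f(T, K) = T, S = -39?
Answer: -1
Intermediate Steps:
G(q) = -⅔ (G(q) = -⅔ + (5 - 1*5) = -⅔ + (5 - 5) = -⅔ + 0 = -⅔)
v(j, B) = -39 + B (v(j, B) = B - 39 = -39 + B)
f(-162, 212) + v(c/z(-3) + G(8)/(27 - 53), 200) = -162 + (-39 + 200) = -162 + 161 = -1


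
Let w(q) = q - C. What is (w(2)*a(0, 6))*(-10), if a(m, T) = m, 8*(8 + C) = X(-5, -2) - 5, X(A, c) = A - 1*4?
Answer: 0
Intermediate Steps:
X(A, c) = -4 + A (X(A, c) = A - 4 = -4 + A)
C = -39/4 (C = -8 + ((-4 - 5) - 5)/8 = -8 + (-9 - 5)/8 = -8 + (⅛)*(-14) = -8 - 7/4 = -39/4 ≈ -9.7500)
w(q) = 39/4 + q (w(q) = q - 1*(-39/4) = q + 39/4 = 39/4 + q)
(w(2)*a(0, 6))*(-10) = ((39/4 + 2)*0)*(-10) = ((47/4)*0)*(-10) = 0*(-10) = 0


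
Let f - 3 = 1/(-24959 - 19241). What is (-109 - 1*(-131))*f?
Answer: 1458589/22100 ≈ 66.000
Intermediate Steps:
f = 132599/44200 (f = 3 + 1/(-24959 - 19241) = 3 + 1/(-44200) = 3 - 1/44200 = 132599/44200 ≈ 3.0000)
(-109 - 1*(-131))*f = (-109 - 1*(-131))*(132599/44200) = (-109 + 131)*(132599/44200) = 22*(132599/44200) = 1458589/22100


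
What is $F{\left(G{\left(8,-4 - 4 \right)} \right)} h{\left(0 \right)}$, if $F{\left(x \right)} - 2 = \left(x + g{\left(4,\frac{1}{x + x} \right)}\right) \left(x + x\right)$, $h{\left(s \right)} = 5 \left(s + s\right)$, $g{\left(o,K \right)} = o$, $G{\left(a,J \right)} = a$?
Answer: $0$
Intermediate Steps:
$h{\left(s \right)} = 10 s$ ($h{\left(s \right)} = 5 \cdot 2 s = 10 s$)
$F{\left(x \right)} = 2 + 2 x \left(4 + x\right)$ ($F{\left(x \right)} = 2 + \left(x + 4\right) \left(x + x\right) = 2 + \left(4 + x\right) 2 x = 2 + 2 x \left(4 + x\right)$)
$F{\left(G{\left(8,-4 - 4 \right)} \right)} h{\left(0 \right)} = \left(2 + 2 \cdot 8^{2} + 8 \cdot 8\right) 10 \cdot 0 = \left(2 + 2 \cdot 64 + 64\right) 0 = \left(2 + 128 + 64\right) 0 = 194 \cdot 0 = 0$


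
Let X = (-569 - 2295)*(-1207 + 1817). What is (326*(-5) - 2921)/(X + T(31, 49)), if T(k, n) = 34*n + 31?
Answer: 1517/581781 ≈ 0.0026075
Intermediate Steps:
T(k, n) = 31 + 34*n
X = -1747040 (X = -2864*610 = -1747040)
(326*(-5) - 2921)/(X + T(31, 49)) = (326*(-5) - 2921)/(-1747040 + (31 + 34*49)) = (-1630 - 2921)/(-1747040 + (31 + 1666)) = -4551/(-1747040 + 1697) = -4551/(-1745343) = -4551*(-1/1745343) = 1517/581781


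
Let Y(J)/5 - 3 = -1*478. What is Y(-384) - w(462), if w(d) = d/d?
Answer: -2376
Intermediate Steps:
Y(J) = -2375 (Y(J) = 15 + 5*(-1*478) = 15 + 5*(-478) = 15 - 2390 = -2375)
w(d) = 1
Y(-384) - w(462) = -2375 - 1*1 = -2375 - 1 = -2376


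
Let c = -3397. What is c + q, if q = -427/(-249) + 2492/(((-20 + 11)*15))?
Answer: -38251006/11205 ≈ -3413.7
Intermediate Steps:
q = -187621/11205 (q = -427*(-1/249) + 2492/((-9*15)) = 427/249 + 2492/(-135) = 427/249 + 2492*(-1/135) = 427/249 - 2492/135 = -187621/11205 ≈ -16.744)
c + q = -3397 - 187621/11205 = -38251006/11205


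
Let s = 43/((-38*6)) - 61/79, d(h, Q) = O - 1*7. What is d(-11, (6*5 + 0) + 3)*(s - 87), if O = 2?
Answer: 7921745/18012 ≈ 439.80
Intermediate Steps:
d(h, Q) = -5 (d(h, Q) = 2 - 1*7 = 2 - 7 = -5)
s = -17305/18012 (s = 43/(-228) - 61*1/79 = 43*(-1/228) - 61/79 = -43/228 - 61/79 = -17305/18012 ≈ -0.96075)
d(-11, (6*5 + 0) + 3)*(s - 87) = -5*(-17305/18012 - 87) = -5*(-1584349/18012) = 7921745/18012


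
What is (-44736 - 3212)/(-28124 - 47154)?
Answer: 23974/37639 ≈ 0.63695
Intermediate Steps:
(-44736 - 3212)/(-28124 - 47154) = -47948/(-75278) = -47948*(-1/75278) = 23974/37639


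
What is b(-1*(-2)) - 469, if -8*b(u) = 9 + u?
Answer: -3763/8 ≈ -470.38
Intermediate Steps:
b(u) = -9/8 - u/8 (b(u) = -(9 + u)/8 = -9/8 - u/8)
b(-1*(-2)) - 469 = (-9/8 - (-1)*(-2)/8) - 469 = (-9/8 - ⅛*2) - 469 = (-9/8 - ¼) - 469 = -11/8 - 469 = -3763/8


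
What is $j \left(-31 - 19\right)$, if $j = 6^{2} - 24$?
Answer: $-600$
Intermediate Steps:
$j = 12$ ($j = 36 - 24 = 12$)
$j \left(-31 - 19\right) = 12 \left(-31 - 19\right) = 12 \left(-50\right) = -600$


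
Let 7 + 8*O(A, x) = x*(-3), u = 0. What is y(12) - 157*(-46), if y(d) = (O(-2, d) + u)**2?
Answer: 464057/64 ≈ 7250.9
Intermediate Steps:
O(A, x) = -7/8 - 3*x/8 (O(A, x) = -7/8 + (x*(-3))/8 = -7/8 + (-3*x)/8 = -7/8 - 3*x/8)
y(d) = (-7/8 - 3*d/8)**2 (y(d) = ((-7/8 - 3*d/8) + 0)**2 = (-7/8 - 3*d/8)**2)
y(12) - 157*(-46) = (7 + 3*12)**2/64 - 157*(-46) = (7 + 36)**2/64 + 7222 = (1/64)*43**2 + 7222 = (1/64)*1849 + 7222 = 1849/64 + 7222 = 464057/64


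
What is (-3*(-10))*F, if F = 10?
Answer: 300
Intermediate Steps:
(-3*(-10))*F = -3*(-10)*10 = 30*10 = 300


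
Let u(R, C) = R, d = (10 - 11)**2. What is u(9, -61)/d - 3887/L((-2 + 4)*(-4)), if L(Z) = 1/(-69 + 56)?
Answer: 50540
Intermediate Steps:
d = 1 (d = (-1)**2 = 1)
L(Z) = -1/13 (L(Z) = 1/(-13) = -1/13)
u(9, -61)/d - 3887/L((-2 + 4)*(-4)) = 9/1 - 3887/(-1/13) = 9*1 - 3887*(-13) = 9 + 50531 = 50540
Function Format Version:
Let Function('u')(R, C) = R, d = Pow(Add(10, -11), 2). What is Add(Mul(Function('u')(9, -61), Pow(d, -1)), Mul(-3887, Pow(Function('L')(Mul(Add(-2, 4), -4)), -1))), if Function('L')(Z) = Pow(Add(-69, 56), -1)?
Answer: 50540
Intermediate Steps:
d = 1 (d = Pow(-1, 2) = 1)
Function('L')(Z) = Rational(-1, 13) (Function('L')(Z) = Pow(-13, -1) = Rational(-1, 13))
Add(Mul(Function('u')(9, -61), Pow(d, -1)), Mul(-3887, Pow(Function('L')(Mul(Add(-2, 4), -4)), -1))) = Add(Mul(9, Pow(1, -1)), Mul(-3887, Pow(Rational(-1, 13), -1))) = Add(Mul(9, 1), Mul(-3887, -13)) = Add(9, 50531) = 50540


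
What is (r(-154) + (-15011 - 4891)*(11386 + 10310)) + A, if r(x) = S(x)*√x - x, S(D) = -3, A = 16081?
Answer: -431777557 - 3*I*√154 ≈ -4.3178e+8 - 37.229*I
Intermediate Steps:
r(x) = -x - 3*√x (r(x) = -3*√x - x = -x - 3*√x)
(r(-154) + (-15011 - 4891)*(11386 + 10310)) + A = ((-1*(-154) - 3*I*√154) + (-15011 - 4891)*(11386 + 10310)) + 16081 = ((154 - 3*I*√154) - 19902*21696) + 16081 = ((154 - 3*I*√154) - 431793792) + 16081 = (-431793638 - 3*I*√154) + 16081 = -431777557 - 3*I*√154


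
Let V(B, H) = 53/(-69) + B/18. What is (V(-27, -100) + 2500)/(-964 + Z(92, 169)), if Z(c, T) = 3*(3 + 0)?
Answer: -344687/131790 ≈ -2.6154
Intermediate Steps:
V(B, H) = -53/69 + B/18 (V(B, H) = 53*(-1/69) + B*(1/18) = -53/69 + B/18)
Z(c, T) = 9 (Z(c, T) = 3*3 = 9)
(V(-27, -100) + 2500)/(-964 + Z(92, 169)) = ((-53/69 + (1/18)*(-27)) + 2500)/(-964 + 9) = ((-53/69 - 3/2) + 2500)/(-955) = (-313/138 + 2500)*(-1/955) = (344687/138)*(-1/955) = -344687/131790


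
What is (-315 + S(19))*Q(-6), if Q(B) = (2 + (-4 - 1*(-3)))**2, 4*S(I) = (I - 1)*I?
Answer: -459/2 ≈ -229.50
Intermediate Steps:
S(I) = I*(-1 + I)/4 (S(I) = ((I - 1)*I)/4 = ((-1 + I)*I)/4 = (I*(-1 + I))/4 = I*(-1 + I)/4)
Q(B) = 1 (Q(B) = (2 + (-4 + 3))**2 = (2 - 1)**2 = 1**2 = 1)
(-315 + S(19))*Q(-6) = (-315 + (1/4)*19*(-1 + 19))*1 = (-315 + (1/4)*19*18)*1 = (-315 + 171/2)*1 = -459/2*1 = -459/2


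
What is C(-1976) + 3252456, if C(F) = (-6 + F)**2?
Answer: 7180780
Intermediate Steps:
C(-1976) + 3252456 = (-6 - 1976)**2 + 3252456 = (-1982)**2 + 3252456 = 3928324 + 3252456 = 7180780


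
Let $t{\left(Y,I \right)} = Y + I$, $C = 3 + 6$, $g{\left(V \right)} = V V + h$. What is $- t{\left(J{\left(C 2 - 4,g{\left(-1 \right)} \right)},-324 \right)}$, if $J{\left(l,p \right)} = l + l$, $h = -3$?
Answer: $296$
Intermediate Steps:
$g{\left(V \right)} = -3 + V^{2}$ ($g{\left(V \right)} = V V - 3 = V^{2} - 3 = -3 + V^{2}$)
$C = 9$
$J{\left(l,p \right)} = 2 l$
$t{\left(Y,I \right)} = I + Y$
$- t{\left(J{\left(C 2 - 4,g{\left(-1 \right)} \right)},-324 \right)} = - (-324 + 2 \left(9 \cdot 2 - 4\right)) = - (-324 + 2 \left(18 - 4\right)) = - (-324 + 2 \cdot 14) = - (-324 + 28) = \left(-1\right) \left(-296\right) = 296$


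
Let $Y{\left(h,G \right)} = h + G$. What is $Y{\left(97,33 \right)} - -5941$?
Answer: $6071$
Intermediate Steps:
$Y{\left(h,G \right)} = G + h$
$Y{\left(97,33 \right)} - -5941 = \left(33 + 97\right) - -5941 = 130 + 5941 = 6071$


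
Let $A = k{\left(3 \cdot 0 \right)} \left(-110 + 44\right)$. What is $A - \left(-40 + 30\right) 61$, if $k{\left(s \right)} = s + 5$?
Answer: $280$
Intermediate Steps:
$k{\left(s \right)} = 5 + s$
$A = -330$ ($A = \left(5 + 3 \cdot 0\right) \left(-110 + 44\right) = \left(5 + 0\right) \left(-66\right) = 5 \left(-66\right) = -330$)
$A - \left(-40 + 30\right) 61 = -330 - \left(-40 + 30\right) 61 = -330 - \left(-10\right) 61 = -330 - -610 = -330 + 610 = 280$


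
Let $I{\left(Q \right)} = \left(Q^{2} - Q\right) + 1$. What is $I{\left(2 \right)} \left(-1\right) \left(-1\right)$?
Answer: $3$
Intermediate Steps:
$I{\left(Q \right)} = 1 + Q^{2} - Q$
$I{\left(2 \right)} \left(-1\right) \left(-1\right) = \left(1 + 2^{2} - 2\right) \left(-1\right) \left(-1\right) = \left(1 + 4 - 2\right) \left(-1\right) \left(-1\right) = 3 \left(-1\right) \left(-1\right) = \left(-3\right) \left(-1\right) = 3$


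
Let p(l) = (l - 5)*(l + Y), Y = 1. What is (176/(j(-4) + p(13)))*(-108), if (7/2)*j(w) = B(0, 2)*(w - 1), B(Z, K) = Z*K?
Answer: -1188/7 ≈ -169.71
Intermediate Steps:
B(Z, K) = K*Z
p(l) = (1 + l)*(-5 + l) (p(l) = (l - 5)*(l + 1) = (-5 + l)*(1 + l) = (1 + l)*(-5 + l))
j(w) = 0 (j(w) = 2*((2*0)*(w - 1))/7 = 2*(0*(-1 + w))/7 = (2/7)*0 = 0)
(176/(j(-4) + p(13)))*(-108) = (176/(0 + (-5 + 13² - 4*13)))*(-108) = (176/(0 + (-5 + 169 - 52)))*(-108) = (176/(0 + 112))*(-108) = (176/112)*(-108) = ((1/112)*176)*(-108) = (11/7)*(-108) = -1188/7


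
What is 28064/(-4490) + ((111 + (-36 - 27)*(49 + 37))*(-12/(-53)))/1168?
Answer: -252901877/34743620 ≈ -7.2791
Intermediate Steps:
28064/(-4490) + ((111 + (-36 - 27)*(49 + 37))*(-12/(-53)))/1168 = 28064*(-1/4490) + ((111 - 63*86)*(-12*(-1/53)))*(1/1168) = -14032/2245 + ((111 - 5418)*(12/53))*(1/1168) = -14032/2245 - 5307*12/53*(1/1168) = -14032/2245 - 63684/53*1/1168 = -14032/2245 - 15921/15476 = -252901877/34743620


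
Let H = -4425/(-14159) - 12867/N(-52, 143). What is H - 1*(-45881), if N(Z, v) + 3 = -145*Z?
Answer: 4896105535795/106716383 ≈ 45880.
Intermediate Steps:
N(Z, v) = -3 - 145*Z
H = -148832628/106716383 (H = -4425/(-14159) - 12867/(-3 - 145*(-52)) = -4425*(-1/14159) - 12867/(-3 + 7540) = 4425/14159 - 12867/7537 = -148832628/106716383 ≈ -1.3947)
H - 1*(-45881) = -148832628/106716383 - 1*(-45881) = -148832628/106716383 + 45881 = 4896105535795/106716383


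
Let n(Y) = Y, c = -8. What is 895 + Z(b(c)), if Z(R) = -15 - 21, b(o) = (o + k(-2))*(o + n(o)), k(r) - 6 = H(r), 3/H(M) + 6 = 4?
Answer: 859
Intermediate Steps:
H(M) = -3/2 (H(M) = 3/(-6 + 4) = 3/(-2) = 3*(-1/2) = -3/2)
k(r) = 9/2 (k(r) = 6 - 3/2 = 9/2)
b(o) = 2*o*(9/2 + o) (b(o) = (o + 9/2)*(o + o) = (9/2 + o)*(2*o) = 2*o*(9/2 + o))
Z(R) = -36
895 + Z(b(c)) = 895 - 36 = 859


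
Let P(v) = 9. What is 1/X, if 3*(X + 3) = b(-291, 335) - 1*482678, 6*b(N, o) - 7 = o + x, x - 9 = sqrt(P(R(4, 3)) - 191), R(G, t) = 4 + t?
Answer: -52123878/8385489684623 - 18*I*sqrt(182)/8385489684623 ≈ -6.216e-6 - 2.8959e-11*I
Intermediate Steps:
x = 9 + I*sqrt(182) (x = 9 + sqrt(9 - 191) = 9 + sqrt(-182) = 9 + I*sqrt(182) ≈ 9.0 + 13.491*I)
b(N, o) = 8/3 + o/6 + I*sqrt(182)/6 (b(N, o) = 7/6 + (o + (9 + I*sqrt(182)))/6 = 7/6 + (9 + o + I*sqrt(182))/6 = 7/6 + (3/2 + o/6 + I*sqrt(182)/6) = 8/3 + o/6 + I*sqrt(182)/6)
X = -965257/6 + I*sqrt(182)/18 (X = -3 + ((8/3 + (1/6)*335 + I*sqrt(182)/6) - 1*482678)/3 = -3 + ((8/3 + 335/6 + I*sqrt(182)/6) - 482678)/3 = -3 + ((117/2 + I*sqrt(182)/6) - 482678)/3 = -3 + (-965239/2 + I*sqrt(182)/6)/3 = -3 + (-965239/6 + I*sqrt(182)/18) = -965257/6 + I*sqrt(182)/18 ≈ -1.6088e+5 + 0.74949*I)
1/X = 1/(-965257/6 + I*sqrt(182)/18)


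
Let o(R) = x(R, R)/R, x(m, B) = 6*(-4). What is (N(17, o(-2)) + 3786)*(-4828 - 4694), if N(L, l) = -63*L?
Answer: -25852230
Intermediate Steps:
x(m, B) = -24
o(R) = -24/R
(N(17, o(-2)) + 3786)*(-4828 - 4694) = (-63*17 + 3786)*(-4828 - 4694) = (-1071 + 3786)*(-9522) = 2715*(-9522) = -25852230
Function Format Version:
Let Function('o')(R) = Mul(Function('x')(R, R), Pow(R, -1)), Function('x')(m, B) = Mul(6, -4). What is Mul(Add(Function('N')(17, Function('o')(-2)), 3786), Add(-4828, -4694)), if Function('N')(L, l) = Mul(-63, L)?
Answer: -25852230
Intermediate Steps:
Function('x')(m, B) = -24
Function('o')(R) = Mul(-24, Pow(R, -1))
Mul(Add(Function('N')(17, Function('o')(-2)), 3786), Add(-4828, -4694)) = Mul(Add(Mul(-63, 17), 3786), Add(-4828, -4694)) = Mul(Add(-1071, 3786), -9522) = Mul(2715, -9522) = -25852230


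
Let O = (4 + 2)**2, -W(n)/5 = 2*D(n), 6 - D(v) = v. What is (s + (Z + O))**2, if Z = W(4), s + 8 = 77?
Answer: 7225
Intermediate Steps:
s = 69 (s = -8 + 77 = 69)
D(v) = 6 - v
W(n) = -60 + 10*n (W(n) = -10*(6 - n) = -5*(12 - 2*n) = -60 + 10*n)
O = 36 (O = 6**2 = 36)
Z = -20 (Z = -60 + 10*4 = -60 + 40 = -20)
(s + (Z + O))**2 = (69 + (-20 + 36))**2 = (69 + 16)**2 = 85**2 = 7225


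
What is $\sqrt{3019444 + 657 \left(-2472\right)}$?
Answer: $2 \sqrt{348835} \approx 1181.2$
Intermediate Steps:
$\sqrt{3019444 + 657 \left(-2472\right)} = \sqrt{3019444 - 1624104} = \sqrt{1395340} = 2 \sqrt{348835}$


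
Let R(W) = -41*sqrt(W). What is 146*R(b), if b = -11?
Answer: -5986*I*sqrt(11) ≈ -19853.0*I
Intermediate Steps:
146*R(b) = 146*(-41*I*sqrt(11)) = -5986*I*sqrt(11)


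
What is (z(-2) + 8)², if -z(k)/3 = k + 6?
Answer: 16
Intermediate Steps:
z(k) = -18 - 3*k (z(k) = -3*(k + 6) = -3*(6 + k) = -18 - 3*k)
(z(-2) + 8)² = ((-18 - 3*(-2)) + 8)² = ((-18 + 6) + 8)² = (-12 + 8)² = (-4)² = 16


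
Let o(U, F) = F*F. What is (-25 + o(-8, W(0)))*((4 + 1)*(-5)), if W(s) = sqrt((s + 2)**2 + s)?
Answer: 525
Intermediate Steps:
W(s) = sqrt(s + (2 + s)**2) (W(s) = sqrt((2 + s)**2 + s) = sqrt(s + (2 + s)**2))
o(U, F) = F**2
(-25 + o(-8, W(0)))*((4 + 1)*(-5)) = (-25 + (sqrt(0 + (2 + 0)**2))**2)*((4 + 1)*(-5)) = (-25 + (sqrt(0 + 2**2))**2)*(5*(-5)) = (-25 + (sqrt(0 + 4))**2)*(-25) = (-25 + (sqrt(4))**2)*(-25) = (-25 + 2**2)*(-25) = (-25 + 4)*(-25) = -21*(-25) = 525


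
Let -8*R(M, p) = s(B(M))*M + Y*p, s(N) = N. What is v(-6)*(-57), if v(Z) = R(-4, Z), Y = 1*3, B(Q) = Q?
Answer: -57/4 ≈ -14.250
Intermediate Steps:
Y = 3
R(M, p) = -3*p/8 - M²/8 (R(M, p) = -(M*M + 3*p)/8 = -(M² + 3*p)/8 = -3*p/8 - M²/8)
v(Z) = -2 - 3*Z/8 (v(Z) = -3*Z/8 - ⅛*(-4)² = -3*Z/8 - ⅛*16 = -3*Z/8 - 2 = -2 - 3*Z/8)
v(-6)*(-57) = (-2 - 3/8*(-6))*(-57) = (-2 + 9/4)*(-57) = (¼)*(-57) = -57/4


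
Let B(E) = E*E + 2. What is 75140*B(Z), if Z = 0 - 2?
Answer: 450840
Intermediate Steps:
Z = -2
B(E) = 2 + E² (B(E) = E² + 2 = 2 + E²)
75140*B(Z) = 75140*(2 + (-2)²) = 75140*(2 + 4) = 75140*6 = 450840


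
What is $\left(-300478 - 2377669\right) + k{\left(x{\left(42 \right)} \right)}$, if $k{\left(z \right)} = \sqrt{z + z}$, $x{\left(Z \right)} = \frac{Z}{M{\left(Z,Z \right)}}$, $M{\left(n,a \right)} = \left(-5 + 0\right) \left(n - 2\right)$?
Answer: $-2678147 + \frac{i \sqrt{42}}{10} \approx -2.6781 \cdot 10^{6} + 0.64807 i$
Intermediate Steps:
$M{\left(n,a \right)} = 10 - 5 n$ ($M{\left(n,a \right)} = - 5 \left(-2 + n\right) = 10 - 5 n$)
$x{\left(Z \right)} = \frac{Z}{10 - 5 Z}$
$k{\left(z \right)} = \sqrt{2} \sqrt{z}$ ($k{\left(z \right)} = \sqrt{2 z} = \sqrt{2} \sqrt{z}$)
$\left(-300478 - 2377669\right) + k{\left(x{\left(42 \right)} \right)} = \left(-300478 - 2377669\right) + \sqrt{2} \sqrt{\left(-1\right) 42 \frac{1}{-10 + 5 \cdot 42}} = -2678147 + \sqrt{2} \sqrt{\left(-1\right) 42 \frac{1}{-10 + 210}} = -2678147 + \sqrt{2} \sqrt{\left(-1\right) 42 \cdot \frac{1}{200}} = -2678147 + \sqrt{2} \sqrt{- \frac{21}{100}} = -2678147 + \sqrt{2} \frac{i \sqrt{21}}{10} = -2678147 + \frac{i \sqrt{42}}{10}$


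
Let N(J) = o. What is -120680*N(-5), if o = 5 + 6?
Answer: -1327480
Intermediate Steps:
o = 11
N(J) = 11
-120680*N(-5) = -120680*11 = -1327480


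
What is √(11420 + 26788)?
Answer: 8*√597 ≈ 195.47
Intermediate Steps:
√(11420 + 26788) = √38208 = 8*√597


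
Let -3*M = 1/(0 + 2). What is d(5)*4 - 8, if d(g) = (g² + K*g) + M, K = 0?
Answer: 274/3 ≈ 91.333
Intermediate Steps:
M = -⅙ (M = -1/(3*(0 + 2)) = -⅓/2 = -⅓*½ = -⅙ ≈ -0.16667)
d(g) = -⅙ + g² (d(g) = (g² + 0*g) - ⅙ = (g² + 0) - ⅙ = g² - ⅙ = -⅙ + g²)
d(5)*4 - 8 = (-⅙ + 5²)*4 - 8 = (-⅙ + 25)*4 - 8 = (149/6)*4 - 8 = 298/3 - 8 = 274/3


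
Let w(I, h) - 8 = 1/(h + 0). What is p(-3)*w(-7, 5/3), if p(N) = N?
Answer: -129/5 ≈ -25.800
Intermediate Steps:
w(I, h) = 8 + 1/h (w(I, h) = 8 + 1/(h + 0) = 8 + 1/h)
p(-3)*w(-7, 5/3) = -3*(8 + 1/(5/3)) = -3*(8 + 3/5) = -3*43/5 = -129/5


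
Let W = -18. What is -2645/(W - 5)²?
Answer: -5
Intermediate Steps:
-2645/(W - 5)² = -2645/(-18 - 5)² = -2645/((-23)²) = -2645/529 = -2645*1/529 = -5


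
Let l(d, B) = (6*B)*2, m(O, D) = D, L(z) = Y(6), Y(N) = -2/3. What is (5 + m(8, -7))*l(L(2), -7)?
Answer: 168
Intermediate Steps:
Y(N) = -⅔ (Y(N) = -2*⅓ = -⅔)
L(z) = -⅔
l(d, B) = 12*B
(5 + m(8, -7))*l(L(2), -7) = (5 - 7)*(12*(-7)) = -2*(-84) = 168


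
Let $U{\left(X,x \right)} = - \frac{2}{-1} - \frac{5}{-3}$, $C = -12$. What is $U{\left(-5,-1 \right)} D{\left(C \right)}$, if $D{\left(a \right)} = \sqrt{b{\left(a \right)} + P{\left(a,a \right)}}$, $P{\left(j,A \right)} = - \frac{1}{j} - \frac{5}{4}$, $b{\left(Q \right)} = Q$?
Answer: $\frac{11 i \sqrt{474}}{18} \approx 13.305 i$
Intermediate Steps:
$U{\left(X,x \right)} = \frac{11}{3}$ ($U{\left(X,x \right)} = \left(-2\right) \left(-1\right) - - \frac{5}{3} = 2 + \frac{5}{3} = \frac{11}{3}$)
$P{\left(j,A \right)} = - \frac{5}{4} - \frac{1}{j}$ ($P{\left(j,A \right)} = - \frac{1}{j} - \frac{5}{4} = - \frac{5}{4} - \frac{1}{j}$)
$D{\left(a \right)} = \sqrt{- \frac{5}{4} + a - \frac{1}{a}}$ ($D{\left(a \right)} = \sqrt{a - \left(\frac{5}{4} + \frac{1}{a}\right)} = \sqrt{- \frac{5}{4} + a - \frac{1}{a}}$)
$U{\left(-5,-1 \right)} D{\left(C \right)} = \frac{11 \frac{\sqrt{-5 - \frac{4}{-12} + 4 \left(-12\right)}}{2}}{3} = \frac{11 \frac{\sqrt{-5 - - \frac{1}{3} - 48}}{2}}{3} = \frac{11 \frac{\sqrt{-5 + \frac{1}{3} - 48}}{2}}{3} = \frac{11 \frac{\sqrt{- \frac{158}{3}}}{2}}{3} = \frac{11 \frac{\frac{1}{3} i \sqrt{474}}{2}}{3} = \frac{11 \frac{i \sqrt{474}}{6}}{3} = \frac{11 i \sqrt{474}}{18}$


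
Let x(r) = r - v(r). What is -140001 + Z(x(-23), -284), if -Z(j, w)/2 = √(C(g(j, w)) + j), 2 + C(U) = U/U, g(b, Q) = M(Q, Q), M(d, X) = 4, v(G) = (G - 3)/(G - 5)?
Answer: -140001 - I*√4886/7 ≈ -1.4e+5 - 9.9857*I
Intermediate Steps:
v(G) = (-3 + G)/(-5 + G)
g(b, Q) = 4
C(U) = -1 (C(U) = -2 + U/U = -2 + 1 = -1)
x(r) = r - (-3 + r)/(-5 + r)
Z(j, w) = -2*√(-1 + j)
-140001 + Z(x(-23), -284) = -140001 - 2*√(-1 + (3 - 1*(-23) - 23*(-5 - 23))/(-5 - 23)) = -140001 - 2*√(-1 + (3 + 23 - 23*(-28))/(-28)) = -140001 - 2*√(-1 - (3 + 23 + 644)/28) = -140001 - 2*√(-1 - 1/28*670) = -140001 - 2*√(-1 - 335/14) = -140001 - I*√4886/7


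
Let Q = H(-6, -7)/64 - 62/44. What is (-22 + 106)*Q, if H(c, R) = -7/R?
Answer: -20601/176 ≈ -117.05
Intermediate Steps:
Q = -981/704 (Q = -7/(-7)/64 - 62/44 = -7*(-⅐)*(1/64) - 62*1/44 = 1*(1/64) - 31/22 = 1/64 - 31/22 = -981/704 ≈ -1.3935)
(-22 + 106)*Q = (-22 + 106)*(-981/704) = 84*(-981/704) = -20601/176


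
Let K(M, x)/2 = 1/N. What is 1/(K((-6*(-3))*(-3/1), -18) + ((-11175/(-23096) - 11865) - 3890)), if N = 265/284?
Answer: -6120440/96411452297 ≈ -6.3482e-5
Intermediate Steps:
N = 265/284 (N = 265*(1/284) = 265/284 ≈ 0.93310)
K(M, x) = 568/265 (K(M, x) = 2/(265/284) = 2*(284/265) = 568/265)
1/(K((-6*(-3))*(-3/1), -18) + ((-11175/(-23096) - 11865) - 3890)) = 1/(568/265 + ((-11175/(-23096) - 11865) - 3890)) = 1/(568/265 + ((-11175*(-1/23096) - 11865) - 3890)) = 1/(568/265 + ((11175/23096 - 11865) - 3890)) = 1/(568/265 + (-274022865/23096 - 3890)) = 1/(568/265 - 363866305/23096) = 1/(-96411452297/6120440) = -6120440/96411452297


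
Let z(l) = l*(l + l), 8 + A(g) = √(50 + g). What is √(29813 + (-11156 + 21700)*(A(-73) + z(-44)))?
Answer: √(40771829 + 10544*I*√23) ≈ 6385.3 + 3.96*I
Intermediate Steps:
A(g) = -8 + √(50 + g)
z(l) = 2*l² (z(l) = l*(2*l) = 2*l²)
√(29813 + (-11156 + 21700)*(A(-73) + z(-44))) = √(29813 + (-11156 + 21700)*((-8 + √(50 - 73)) + 2*(-44)²)) = √(29813 + 10544*((-8 + √(-23)) + 2*1936)) = √(29813 + 10544*((-8 + I*√23) + 3872)) = √(29813 + 10544*(3864 + I*√23)) = √(29813 + (40742016 + 10544*I*√23)) = √(40771829 + 10544*I*√23)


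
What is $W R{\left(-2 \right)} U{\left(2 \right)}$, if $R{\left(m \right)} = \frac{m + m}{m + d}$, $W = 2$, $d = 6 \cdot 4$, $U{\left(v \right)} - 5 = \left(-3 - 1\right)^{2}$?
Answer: $- \frac{84}{11} \approx -7.6364$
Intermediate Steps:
$U{\left(v \right)} = 21$ ($U{\left(v \right)} = 5 + \left(-3 - 1\right)^{2} = 5 + \left(-4\right)^{2} = 5 + 16 = 21$)
$d = 24$
$R{\left(m \right)} = \frac{2 m}{24 + m}$ ($R{\left(m \right)} = \frac{m + m}{m + 24} = \frac{2 m}{24 + m}$)
$W R{\left(-2 \right)} U{\left(2 \right)} = 2 \cdot 2 \left(-2\right) \frac{1}{24 - 2} \cdot 21 = 2 \cdot 2 \left(-2\right) \frac{1}{22} \cdot 21 = 2 \left(- \frac{2}{11}\right) 21 = \left(- \frac{4}{11}\right) 21 = - \frac{84}{11}$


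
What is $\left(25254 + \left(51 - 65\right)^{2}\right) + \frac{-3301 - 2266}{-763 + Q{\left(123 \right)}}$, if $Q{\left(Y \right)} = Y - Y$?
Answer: $\frac{19423917}{763} \approx 25457.0$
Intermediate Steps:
$Q{\left(Y \right)} = 0$
$\left(25254 + \left(51 - 65\right)^{2}\right) + \frac{-3301 - 2266}{-763 + Q{\left(123 \right)}} = \left(25254 + \left(51 - 65\right)^{2}\right) + \frac{-3301 - 2266}{-763 + 0} = \left(25254 + \left(-14\right)^{2}\right) - \frac{5567}{-763} = \left(25254 + 196\right) - - \frac{5567}{763} = 25450 + \frac{5567}{763} = \frac{19423917}{763}$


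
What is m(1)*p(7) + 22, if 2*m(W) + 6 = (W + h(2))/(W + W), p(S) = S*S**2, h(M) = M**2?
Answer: -2313/4 ≈ -578.25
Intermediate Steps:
p(S) = S**3
m(W) = -3 + (4 + W)/(4*W) (m(W) = -3 + ((W + 2**2)/(W + W))/2 = -3 + ((W + 4)/((2*W)))/2 = -3 + ((4 + W)*(1/(2*W)))/2 = -3 + ((4 + W)/(2*W))/2 = -3 + (4 + W)/(4*W))
m(1)*p(7) + 22 = (-11/4 + 1/1)*7**3 + 22 = (-11/4 + 1)*343 + 22 = -7/4*343 + 22 = -2401/4 + 22 = -2313/4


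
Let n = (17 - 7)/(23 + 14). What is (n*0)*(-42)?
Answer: 0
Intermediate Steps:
n = 10/37 ≈ 0.27027
(n*0)*(-42) = ((10/37)*0)*(-42) = 0*(-42) = 0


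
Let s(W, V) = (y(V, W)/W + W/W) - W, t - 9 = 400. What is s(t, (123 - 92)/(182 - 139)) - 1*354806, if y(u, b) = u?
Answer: -6247148587/17587 ≈ -3.5521e+5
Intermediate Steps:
t = 409 (t = 9 + 400 = 409)
s(W, V) = 1 - W + V/W (s(W, V) = (V/W + W/W) - W = (V/W + 1) - W = (1 + V/W) - W = 1 - W + V/W)
s(t, (123 - 92)/(182 - 139)) - 1*354806 = (1 - 1*409 + ((123 - 92)/(182 - 139))/409) - 1*354806 = (1 - 409 + (31/43)*(1/409)) - 354806 = (1 - 409 + 31/17587) - 354806 = -7175465/17587 - 354806 = -6247148587/17587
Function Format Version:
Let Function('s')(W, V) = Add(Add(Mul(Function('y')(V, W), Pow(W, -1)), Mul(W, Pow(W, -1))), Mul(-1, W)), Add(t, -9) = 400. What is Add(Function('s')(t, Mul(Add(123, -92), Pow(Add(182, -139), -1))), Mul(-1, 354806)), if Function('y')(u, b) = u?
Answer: Rational(-6247148587, 17587) ≈ -3.5521e+5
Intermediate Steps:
t = 409 (t = Add(9, 400) = 409)
Function('s')(W, V) = Add(1, Mul(-1, W), Mul(V, Pow(W, -1))) (Function('s')(W, V) = Add(Add(Mul(V, Pow(W, -1)), Mul(W, Pow(W, -1))), Mul(-1, W)) = Add(Add(Mul(V, Pow(W, -1)), 1), Mul(-1, W)) = Add(Add(1, Mul(V, Pow(W, -1))), Mul(-1, W)) = Add(1, Mul(-1, W), Mul(V, Pow(W, -1))))
Add(Function('s')(t, Mul(Add(123, -92), Pow(Add(182, -139), -1))), Mul(-1, 354806)) = Add(Add(1, Mul(-1, 409), Mul(Mul(Add(123, -92), Pow(Add(182, -139), -1)), Pow(409, -1))), Mul(-1, 354806)) = Add(Add(1, -409, Mul(Mul(31, Pow(43, -1)), Rational(1, 409))), -354806) = Add(Add(1, -409, Mul(Mul(31, Rational(1, 43)), Rational(1, 409))), -354806) = Add(Add(1, -409, Mul(Rational(31, 43), Rational(1, 409))), -354806) = Add(Add(1, -409, Rational(31, 17587)), -354806) = Add(Rational(-7175465, 17587), -354806) = Rational(-6247148587, 17587)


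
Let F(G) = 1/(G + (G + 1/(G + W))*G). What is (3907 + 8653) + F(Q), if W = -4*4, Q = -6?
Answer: 4182491/333 ≈ 12560.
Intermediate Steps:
W = -16
F(G) = 1/(G + G*(G + 1/(-16 + G))) (F(G) = 1/(G + (G + 1/(G - 16))*G) = 1/(G + (G + 1/(-16 + G))*G) = 1/(G + G*(G + 1/(-16 + G))))
(3907 + 8653) + F(Q) = (3907 + 8653) + (-16 - 6)/((-6)*(-15 + (-6)² - 15*(-6))) = 12560 - ⅙*(-22)/(-15 + 36 + 90) = 12560 - ⅙*(-22)/111 = 12560 - ⅙*1/111*(-22) = 12560 + 11/333 = 4182491/333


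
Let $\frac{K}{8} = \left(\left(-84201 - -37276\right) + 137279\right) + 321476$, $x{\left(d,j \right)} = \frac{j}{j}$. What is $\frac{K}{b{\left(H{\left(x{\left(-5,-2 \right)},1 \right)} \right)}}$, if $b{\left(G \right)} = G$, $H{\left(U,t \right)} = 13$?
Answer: $\frac{3294640}{13} \approx 2.5343 \cdot 10^{5}$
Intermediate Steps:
$x{\left(d,j \right)} = 1$
$K = 3294640$ ($K = 8 \left(\left(\left(-84201 - -37276\right) + 137279\right) + 321476\right) = 8 \left(\left(\left(-84201 + 37276\right) + 137279\right) + 321476\right) = 8 \left(\left(-46925 + 137279\right) + 321476\right) = 8 \left(90354 + 321476\right) = 8 \cdot 411830 = 3294640$)
$\frac{K}{b{\left(H{\left(x{\left(-5,-2 \right)},1 \right)} \right)}} = \frac{3294640}{13}$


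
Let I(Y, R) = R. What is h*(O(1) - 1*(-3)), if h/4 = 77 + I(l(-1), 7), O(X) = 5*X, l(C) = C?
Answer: 2688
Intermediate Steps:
h = 336 (h = 4*(77 + 7) = 4*84 = 336)
h*(O(1) - 1*(-3)) = 336*(5*1 - 1*(-3)) = 336*(5 + 3) = 336*8 = 2688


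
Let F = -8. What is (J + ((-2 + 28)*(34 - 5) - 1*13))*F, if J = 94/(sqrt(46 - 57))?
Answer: -5928 + 752*I*sqrt(11)/11 ≈ -5928.0 + 226.74*I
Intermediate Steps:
J = -94*I*sqrt(11)/11 (J = 94/(sqrt(-11)) = 94/((I*sqrt(11))) = 94*(-I*sqrt(11)/11) = -94*I*sqrt(11)/11 ≈ -28.342*I)
(J + ((-2 + 28)*(34 - 5) - 1*13))*F = (-94*I*sqrt(11)/11 + ((-2 + 28)*(34 - 5) - 1*13))*(-8) = (-94*I*sqrt(11)/11 + (26*29 - 13))*(-8) = (-94*I*sqrt(11)/11 + (754 - 13))*(-8) = (-94*I*sqrt(11)/11 + 741)*(-8) = (741 - 94*I*sqrt(11)/11)*(-8) = -5928 + 752*I*sqrt(11)/11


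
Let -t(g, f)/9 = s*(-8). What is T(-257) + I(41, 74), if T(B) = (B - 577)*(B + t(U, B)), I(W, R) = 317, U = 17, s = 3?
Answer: 34511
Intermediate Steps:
t(g, f) = 216 (t(g, f) = -27*(-8) = -9*(-24) = 216)
T(B) = (-577 + B)*(216 + B) (T(B) = (B - 577)*(B + 216) = (-577 + B)*(216 + B))
T(-257) + I(41, 74) = (-124632 + (-257)² - 361*(-257)) + 317 = (-124632 + 66049 + 92777) + 317 = 34194 + 317 = 34511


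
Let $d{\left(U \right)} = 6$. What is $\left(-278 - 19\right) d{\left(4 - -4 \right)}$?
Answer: $-1782$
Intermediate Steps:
$\left(-278 - 19\right) d{\left(4 - -4 \right)} = \left(-278 - 19\right) 6 = \left(-297\right) 6 = -1782$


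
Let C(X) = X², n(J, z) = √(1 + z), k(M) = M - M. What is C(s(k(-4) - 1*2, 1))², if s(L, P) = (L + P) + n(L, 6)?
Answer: (1 - √7)⁴ ≈ 7.3360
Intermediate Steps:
k(M) = 0
s(L, P) = L + P + √7 (s(L, P) = (L + P) + √(1 + 6) = (L + P) + √7 = L + P + √7)
C(s(k(-4) - 1*2, 1))² = (((0 - 1*2) + 1 + √7)²)² = (((0 - 2) + 1 + √7)²)² = ((-2 + 1 + √7)²)² = ((-1 + √7)²)² = (-1 + √7)⁴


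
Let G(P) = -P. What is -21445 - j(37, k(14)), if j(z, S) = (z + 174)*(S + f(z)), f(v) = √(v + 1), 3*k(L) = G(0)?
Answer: -21445 - 211*√38 ≈ -22746.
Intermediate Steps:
k(L) = 0 (k(L) = (-1*0)/3 = (⅓)*0 = 0)
f(v) = √(1 + v)
j(z, S) = (174 + z)*(S + √(1 + z)) (j(z, S) = (z + 174)*(S + √(1 + z)) = (174 + z)*(S + √(1 + z)))
-21445 - j(37, k(14)) = -21445 - (174*0 + 174*√(1 + 37) + 0*37 + 37*√(1 + 37)) = -21445 - (0 + 174*√38 + 0 + 37*√38) = -21445 - 211*√38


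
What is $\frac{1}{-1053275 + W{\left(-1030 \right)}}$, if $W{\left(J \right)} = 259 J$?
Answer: $- \frac{1}{1320045} \approx -7.5755 \cdot 10^{-7}$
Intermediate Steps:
$\frac{1}{-1053275 + W{\left(-1030 \right)}} = \frac{1}{-1053275 + 259 \left(-1030\right)} = \frac{1}{-1053275 - 266770} = \frac{1}{-1320045} = - \frac{1}{1320045}$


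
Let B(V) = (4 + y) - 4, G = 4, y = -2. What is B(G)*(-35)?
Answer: 70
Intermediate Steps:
B(V) = -2 (B(V) = (4 - 2) - 4 = 2 - 4 = -2)
B(G)*(-35) = -2*(-35) = 70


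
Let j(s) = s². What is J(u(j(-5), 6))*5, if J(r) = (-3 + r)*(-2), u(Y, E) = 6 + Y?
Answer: -280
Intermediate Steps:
J(r) = 6 - 2*r
J(u(j(-5), 6))*5 = (6 - 2*(6 + (-5)²))*5 = (6 - 2*(6 + 25))*5 = (6 - 2*31)*5 = (6 - 62)*5 = -56*5 = -280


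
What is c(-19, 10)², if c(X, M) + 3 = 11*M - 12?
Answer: 9025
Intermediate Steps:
c(X, M) = -15 + 11*M (c(X, M) = -3 + (11*M - 12) = -3 + (-12 + 11*M) = -15 + 11*M)
c(-19, 10)² = (-15 + 11*10)² = (-15 + 110)² = 95² = 9025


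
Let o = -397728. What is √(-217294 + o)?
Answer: I*√615022 ≈ 784.23*I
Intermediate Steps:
√(-217294 + o) = √(-217294 - 397728) = √(-615022) = I*√615022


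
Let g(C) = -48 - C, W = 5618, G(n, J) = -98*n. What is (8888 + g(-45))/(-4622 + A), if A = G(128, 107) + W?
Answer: -8885/11548 ≈ -0.76940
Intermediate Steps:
A = -6926 (A = -98*128 + 5618 = -12544 + 5618 = -6926)
(8888 + g(-45))/(-4622 + A) = (8888 + (-48 - 1*(-45)))/(-4622 - 6926) = (8888 + (-48 + 45))/(-11548) = (8888 - 3)*(-1/11548) = 8885*(-1/11548) = -8885/11548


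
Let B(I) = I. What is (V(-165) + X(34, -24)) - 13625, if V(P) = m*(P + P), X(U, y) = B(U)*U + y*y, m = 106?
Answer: -46873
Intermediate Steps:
X(U, y) = U² + y² (X(U, y) = U*U + y*y = U² + y²)
V(P) = 212*P (V(P) = 106*(P + P) = 106*(2*P) = 212*P)
(V(-165) + X(34, -24)) - 13625 = (212*(-165) + (34² + (-24)²)) - 13625 = (-34980 + (1156 + 576)) - 13625 = (-34980 + 1732) - 13625 = -33248 - 13625 = -46873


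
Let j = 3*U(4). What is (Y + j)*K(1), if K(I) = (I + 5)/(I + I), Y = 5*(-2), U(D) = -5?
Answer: -75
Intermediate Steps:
Y = -10
j = -15 (j = 3*(-5) = -15)
K(I) = (5 + I)/(2*I) (K(I) = (5 + I)/((2*I)) = (5 + I)*(1/(2*I)) = (5 + I)/(2*I))
(Y + j)*K(1) = (-10 - 15)*((½)*(5 + 1)/1) = -25*6/2 = -25*3 = -75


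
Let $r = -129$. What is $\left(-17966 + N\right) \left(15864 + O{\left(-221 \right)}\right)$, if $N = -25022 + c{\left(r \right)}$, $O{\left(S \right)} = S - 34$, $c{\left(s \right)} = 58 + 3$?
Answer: $-670047543$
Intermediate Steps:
$c{\left(s \right)} = 61$
$O{\left(S \right)} = -34 + S$ ($O{\left(S \right)} = S - 34 = -34 + S$)
$N = -24961$ ($N = -25022 + 61 = -24961$)
$\left(-17966 + N\right) \left(15864 + O{\left(-221 \right)}\right) = \left(-17966 - 24961\right) \left(15864 - 255\right) = - 42927 \left(15864 - 255\right) = \left(-42927\right) 15609 = -670047543$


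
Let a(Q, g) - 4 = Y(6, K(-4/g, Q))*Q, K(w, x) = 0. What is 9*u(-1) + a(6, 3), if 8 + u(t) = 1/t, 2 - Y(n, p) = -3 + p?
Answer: -47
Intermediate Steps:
Y(n, p) = 5 - p (Y(n, p) = 2 - (-3 + p) = 2 + (3 - p) = 5 - p)
u(t) = -8 + 1/t
a(Q, g) = 4 + 5*Q (a(Q, g) = 4 + (5 - 1*0)*Q = 4 + (5 + 0)*Q = 4 + 5*Q)
9*u(-1) + a(6, 3) = 9*(-8 + 1/(-1)) + (4 + 5*6) = 9*(-8 - 1) + (4 + 30) = 9*(-9) + 34 = -81 + 34 = -47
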